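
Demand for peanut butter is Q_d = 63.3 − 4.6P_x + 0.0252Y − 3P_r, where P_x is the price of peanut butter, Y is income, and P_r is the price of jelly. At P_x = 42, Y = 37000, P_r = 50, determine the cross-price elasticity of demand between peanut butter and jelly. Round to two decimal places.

First evaluate Q_d: 63.3 − 4.6(42) + 0.0252(37000) − 3(50) = 63.3 − 193.2 + 932.4 − 150 = 652.5.
∂Q_d/∂P_r = −3, so E_xy = -3·(50/652.5) ≈ -0.23.
E_xy < 0: the goods are complements.

-0.23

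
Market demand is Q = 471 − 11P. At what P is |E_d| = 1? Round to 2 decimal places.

For linear demand Q = a − bP, E = −bP/(a − bP). |E| = 1 ⇒ bP = a − bP ⇒ P = a/(2b).
P = 471/(2·11) ≈ 21.41.

21.41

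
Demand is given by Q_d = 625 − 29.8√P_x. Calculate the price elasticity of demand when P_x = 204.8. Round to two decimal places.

-1.07

At P_x = 204.8, Q_d = 198.5371.
dQ_d/dP_x = −29.8/(2√P_x) = −29.8/(2·14.3108).
Point elasticity E = (dQ_d/dP_x)·(P_x/Q_d) = -1.0412 × 204.8/198.5371 ≈ -1.07.
|E| > 1, so demand is elastic at this price.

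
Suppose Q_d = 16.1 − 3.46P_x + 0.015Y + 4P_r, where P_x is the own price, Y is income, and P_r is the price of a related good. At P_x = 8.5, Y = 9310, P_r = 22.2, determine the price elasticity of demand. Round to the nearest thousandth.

-0.137

Evaluating quantity at (P_x, Y, P_r) gives Q_d = 16.1 − 3.46(8.5) + 0.015(9310) + 4(22.2) = 16.1 − 29.41 + 139.65 + 88.8 = 215.14.
∂Q_d/∂P_x = −3.46, so E_p = (−3.46)·(8.5/215.14) ≈ -0.137.
|E_p| < 1: demand is inelastic.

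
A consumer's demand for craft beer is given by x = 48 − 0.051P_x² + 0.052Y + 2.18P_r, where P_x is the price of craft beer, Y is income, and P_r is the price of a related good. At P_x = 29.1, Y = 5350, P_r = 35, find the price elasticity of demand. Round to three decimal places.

At the given point, x = 48 − 0.051(29.1)² + 0.052(5350) + 2.18(35) = 48 − 43.1873 + 278.2 + 76.3 = 359.3127.
∂x/∂P_x = −2·0.051·P_x = -2.9682, so E_p = -2.9682·(29.1/359.3127) ≈ -0.240.
|E_p| < 1: demand is inelastic.

-0.240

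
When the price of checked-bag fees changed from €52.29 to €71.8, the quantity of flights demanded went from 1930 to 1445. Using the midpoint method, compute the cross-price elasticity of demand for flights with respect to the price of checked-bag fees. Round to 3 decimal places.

-0.914

%ΔQ_x = (1445 − 1930)/[(1930+1445)/2] = -485/1687.5 ≈ -0.2874.
%ΔP_y = (71.8 − 52.29)/[(52.29+71.8)/2] ≈ 0.3144.
E_xy = -0.2874/0.3144 ≈ -0.914.
E_xy < 0, so flights and checked-bag fees are complements.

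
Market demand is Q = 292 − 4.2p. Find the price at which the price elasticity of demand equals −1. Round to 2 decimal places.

34.76

For linear demand Q = a − bp, E = −bp/(a − bp). |E| = 1 ⇒ bp = a − bp ⇒ p = a/(2b).
p = 292/(2·4.2) ≈ 34.76.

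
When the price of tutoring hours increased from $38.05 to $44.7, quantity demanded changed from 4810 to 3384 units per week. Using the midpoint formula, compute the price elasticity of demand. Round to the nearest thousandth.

-2.166

%Δq = (3384 − 4810)/[(4810 + 3384)/2] = -1426/4097 ≈ -0.3481.
%Δp = (44.7 − 38.05)/[(38.05 + 44.7)/2] = 6.65/41.375 ≈ 0.1607.
Arc elasticity E = %Δq/%Δp ≈ -0.3481/0.1607 ≈ -2.166.
|E| > 1: demand is elastic over this range.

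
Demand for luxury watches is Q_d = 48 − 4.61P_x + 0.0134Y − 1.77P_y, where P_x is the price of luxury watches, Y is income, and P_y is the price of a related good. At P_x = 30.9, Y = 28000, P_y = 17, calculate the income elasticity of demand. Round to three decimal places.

Evaluating quantity at (P_x, Y, P_y) gives Q_d = 48 − 4.61(30.9) + 0.0134(28000) − 1.77(17) = 48 − 142.449 + 375.2 − 30.09 = 250.661.
∂Q_d/∂Y = +0.0134, so E_I = 0.0134·(28000/250.661) ≈ 1.497.
E_I > 1: normal good (luxury).

1.497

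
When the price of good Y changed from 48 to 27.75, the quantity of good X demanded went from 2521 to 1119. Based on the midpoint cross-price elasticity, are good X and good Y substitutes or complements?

substitutes

%ΔQ_x = (1119 − 2521)/[(2521+1119)/2] = -1402/1820 ≈ -0.7703.
%ΔP_y = (27.75 − 48)/[(48+27.75)/2] ≈ -0.5347.
E_xy = -0.7703/-0.5347 ≈ 1.441.
E_xy > 0, so the goods are substitutes.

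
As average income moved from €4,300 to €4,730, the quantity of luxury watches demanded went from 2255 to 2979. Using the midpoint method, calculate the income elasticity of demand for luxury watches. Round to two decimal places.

2.90

%ΔQ = (2979 − 2255)/[(2255+2979)/2] = 724/2617 ≈ 0.2767.
%ΔI = (4,730 − 4,300)/[(4,300+4,730)/2] = 430/4515 ≈ 0.0952.
E_I = %ΔQ/%ΔI ≈ 2.90.
E_I > 1: normal good (luxury).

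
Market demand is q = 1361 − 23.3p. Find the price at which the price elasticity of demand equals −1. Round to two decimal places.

For linear demand q = a − bp, E = −bp/(a − bp). |E| = 1 ⇒ bp = a − bp ⇒ p = a/(2b).
p = 1361/(2·23.3) ≈ 29.21.

29.21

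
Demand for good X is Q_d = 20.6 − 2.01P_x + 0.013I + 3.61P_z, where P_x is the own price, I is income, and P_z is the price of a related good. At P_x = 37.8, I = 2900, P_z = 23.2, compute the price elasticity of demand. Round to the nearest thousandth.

-1.150

Q_d = 20.6 − 2.01(37.8) + 0.013(2900) + 3.61(23.2) = 20.6 − 75.978 + 37.7 + 83.752 = 66.074.
∂Q_d/∂P_x = −2.01, so E_p = (−2.01)·(37.8/66.074) ≈ -1.150.
|E_p| > 1: demand is elastic.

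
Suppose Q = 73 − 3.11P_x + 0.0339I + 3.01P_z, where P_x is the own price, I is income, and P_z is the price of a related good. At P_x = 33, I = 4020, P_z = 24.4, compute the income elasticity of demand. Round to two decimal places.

First evaluate Q: 73 − 3.11(33) + 0.0339(4020) + 3.01(24.4) = 73 − 102.63 + 136.278 + 73.444 = 180.092.
∂Q/∂I = +0.0339, so E_I = 0.0339·(4020/180.092) ≈ 0.76.
E_I ∈ (0,1): normal good (necessity).

0.76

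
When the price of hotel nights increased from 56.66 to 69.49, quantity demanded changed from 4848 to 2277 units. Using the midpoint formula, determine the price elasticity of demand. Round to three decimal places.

%Δq = (2277 − 4848)/[(4848 + 2277)/2] = -2571/3562.5 ≈ -0.7217.
%ΔP = (69.49 − 56.66)/[(56.66 + 69.49)/2] = 12.83/63.075 ≈ 0.2034.
Arc elasticity E = %Δq/%ΔP ≈ -0.7217/0.2034 ≈ -3.548.
|E| > 1: demand is elastic over this range.

-3.548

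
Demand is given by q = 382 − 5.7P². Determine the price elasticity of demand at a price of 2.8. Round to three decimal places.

-0.265

At P = 2.8, q = 337.312.
dq/dP = −2·5.7·P = −31.92.
Point elasticity E = (dq/dP)·(P/q) = -31.92 × 2.8/337.312 ≈ -0.265.
|E| < 1, so demand is inelastic at this price.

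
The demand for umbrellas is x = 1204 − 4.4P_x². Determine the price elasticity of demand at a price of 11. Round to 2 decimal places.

-1.59

At P_x = 11, x = 671.6.
dx/dP_x = −2·4.4·P_x = −96.8.
Point elasticity E = (dx/dP_x)·(P_x/x) = -96.8 × 11/671.6 ≈ -1.59.
|E| > 1, so demand is elastic at this price.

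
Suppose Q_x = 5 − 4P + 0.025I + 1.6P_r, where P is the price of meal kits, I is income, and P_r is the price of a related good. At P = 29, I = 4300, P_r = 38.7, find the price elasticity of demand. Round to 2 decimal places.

Q_x = 5 − 4(29) + 0.025(4300) + 1.6(38.7) = 5 − 116 + 107.5 + 61.92 = 58.42.
∂Q_x/∂P = −4, so E_p = (−4)·(29/58.42) ≈ -1.99.
|E_p| > 1: demand is elastic.

-1.99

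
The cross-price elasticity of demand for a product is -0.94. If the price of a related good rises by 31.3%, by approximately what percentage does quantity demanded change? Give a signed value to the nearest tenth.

-29.4

%ΔQ ≈ E × %ΔP_y = (-0.94) × (31.3%) ≈ -29.4%.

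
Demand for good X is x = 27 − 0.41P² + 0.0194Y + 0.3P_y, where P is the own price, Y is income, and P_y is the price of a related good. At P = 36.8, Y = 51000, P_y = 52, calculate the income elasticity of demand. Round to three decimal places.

At the given point, x = 27 − 0.41(36.8)² + 0.0194(51000) + 0.3(52) = 27 − 555.2384 + 989.4 + 15.6 = 476.7616.
∂x/∂Y = +0.0194, so E_I = 0.0194·(51000/476.7616) ≈ 2.075.
E_I > 1: normal good (luxury).

2.075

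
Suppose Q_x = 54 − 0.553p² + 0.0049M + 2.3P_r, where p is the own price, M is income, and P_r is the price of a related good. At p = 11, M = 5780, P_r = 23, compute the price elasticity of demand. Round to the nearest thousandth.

-1.959

Q_x = 54 − 0.553(11)² + 0.0049(5780) + 2.3(23) = 54 − 66.913 + 28.322 + 52.9 = 68.309.
∂Q_x/∂p = −2·0.553·p = -12.166, so E_p = -12.166·(11/68.309) ≈ -1.959.
|E_p| > 1: demand is elastic.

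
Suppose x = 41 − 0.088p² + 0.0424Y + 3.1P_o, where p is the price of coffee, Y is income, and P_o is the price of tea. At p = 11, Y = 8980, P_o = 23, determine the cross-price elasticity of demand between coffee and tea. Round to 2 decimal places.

Substituting, x = 41 − 0.088(11)² + 0.0424(8980) + 3.1(23) = 41 − 10.648 + 380.752 + 71.3 = 482.404.
∂x/∂P_o = +3.1, so E_xy = 3.1·(23/482.404) ≈ 0.15.
E_xy > 0: the goods are substitutes.

0.15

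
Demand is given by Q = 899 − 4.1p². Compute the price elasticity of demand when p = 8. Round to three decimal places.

-0.824

At p = 8, Q = 636.6.
dQ/dp = −2·4.1·p = −65.6.
Point elasticity E = (dQ/dp)·(p/Q) = -65.6 × 8/636.6 ≈ -0.824.
|E| < 1, so demand is inelastic at this price.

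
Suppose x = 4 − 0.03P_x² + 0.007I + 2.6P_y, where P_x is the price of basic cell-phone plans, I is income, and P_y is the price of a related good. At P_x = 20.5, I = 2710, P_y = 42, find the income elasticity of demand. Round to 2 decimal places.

0.16

At the given point, x = 4 − 0.03(20.5)² + 0.007(2710) + 2.6(42) = 4 − 12.6075 + 18.97 + 109.2 = 119.5625.
∂x/∂I = +0.007, so E_I = 0.007·(2710/119.5625) ≈ 0.16.
E_I ∈ (0,1): normal good (necessity).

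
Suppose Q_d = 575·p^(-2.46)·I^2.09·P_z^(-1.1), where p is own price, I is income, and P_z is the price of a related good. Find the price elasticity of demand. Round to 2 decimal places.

For a Cobb–Douglas (constant-elasticity) form Q_d = A·p^α·…, the elasticity with respect to p equals the exponent α at every point.
Here the exponent on p is -2.46, so the price elasticity of demand is -2.46.

-2.46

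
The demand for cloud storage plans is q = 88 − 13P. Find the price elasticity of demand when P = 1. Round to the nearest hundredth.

At P = 1, q = 75.
dq/dP = −13.
Point elasticity E = (dq/dP)·(P/q) = -13 × 1/75 ≈ -0.17.
|E| < 1, so demand is inelastic at this price.

-0.17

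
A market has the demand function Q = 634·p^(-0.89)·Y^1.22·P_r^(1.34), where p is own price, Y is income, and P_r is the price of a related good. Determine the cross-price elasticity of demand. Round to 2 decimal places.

For a Cobb–Douglas (constant-elasticity) form Q = A·P_r^α·…, the elasticity with respect to P_r equals the exponent α at every point.
Here the exponent on P_r is 1.34, so the cross-price elasticity of demand is 1.34.

1.34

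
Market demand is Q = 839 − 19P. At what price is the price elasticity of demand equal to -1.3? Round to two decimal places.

Set −bP/(a − bP) = −1.3 ⇒ bP = 1.3(a − bP) ⇒ bP(1+1.3) = 1.3·a.
P = 1.3·839/(19·2.3) ≈ 24.96.

24.96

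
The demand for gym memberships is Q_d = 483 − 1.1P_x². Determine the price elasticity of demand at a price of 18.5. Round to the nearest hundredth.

At P_x = 18.5, Q_d = 106.525.
dQ_d/dP_x = −2·1.1·P_x = −40.7.
Point elasticity E = (dQ_d/dP_x)·(P_x/Q_d) = -40.7 × 18.5/106.525 ≈ -7.07.
|E| > 1, so demand is elastic at this price.

-7.07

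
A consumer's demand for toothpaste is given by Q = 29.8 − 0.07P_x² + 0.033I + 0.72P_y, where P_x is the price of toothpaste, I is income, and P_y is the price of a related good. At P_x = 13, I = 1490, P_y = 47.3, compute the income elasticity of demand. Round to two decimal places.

Q = 29.8 − 0.07(13)² + 0.033(1490) + 0.72(47.3) = 29.8 − 11.83 + 49.17 + 34.056 = 101.196.
∂Q/∂I = +0.033, so E_I = 0.033·(1490/101.196) ≈ 0.49.
E_I ∈ (0,1): normal good (necessity).

0.49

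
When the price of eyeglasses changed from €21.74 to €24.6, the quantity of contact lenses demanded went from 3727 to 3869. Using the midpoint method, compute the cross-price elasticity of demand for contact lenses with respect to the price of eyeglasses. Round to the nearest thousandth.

%ΔQ_x = (3869 − 3727)/[(3727+3869)/2] = 142/3798 ≈ 0.0374.
%ΔP_y = (24.6 − 21.74)/[(21.74+24.6)/2] ≈ 0.1234.
E_xy = 0.0374/0.1234 ≈ 0.303.
E_xy > 0, so contact lenses and eyeglasses are substitutes.

0.303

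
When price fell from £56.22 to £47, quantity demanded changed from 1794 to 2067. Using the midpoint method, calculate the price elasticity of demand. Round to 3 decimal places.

-0.792

%Δq = (2067 − 1794)/[(1794 + 2067)/2] = 273/1930.5 ≈ 0.1414.
%ΔP = (47 − 56.22)/[(56.22 + 47)/2] = -9.22/51.61 ≈ -0.1786.
Arc elasticity E = %Δq/%ΔP ≈ 0.1414/-0.1786 ≈ -0.792.
|E| < 1: demand is inelastic over this range.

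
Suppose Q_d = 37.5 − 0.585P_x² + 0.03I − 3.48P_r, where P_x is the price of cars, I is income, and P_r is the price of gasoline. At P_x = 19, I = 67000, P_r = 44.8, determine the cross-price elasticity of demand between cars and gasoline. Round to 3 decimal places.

-0.093

Evaluating quantity at (P_x, I, P_r) gives Q_d = 37.5 − 0.585(19)² + 0.03(67000) − 3.48(44.8) = 37.5 − 211.185 + 2010 − 155.904 = 1680.411.
∂Q_d/∂P_r = −3.48, so E_xy = -3.48·(44.8/1680.411) ≈ -0.093.
E_xy < 0: the goods are complements.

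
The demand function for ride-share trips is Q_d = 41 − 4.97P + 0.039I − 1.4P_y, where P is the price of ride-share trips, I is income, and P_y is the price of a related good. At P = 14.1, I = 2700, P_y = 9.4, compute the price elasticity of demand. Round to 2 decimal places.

Evaluating quantity at (P, I, P_y) gives Q_d = 41 − 4.97(14.1) + 0.039(2700) − 1.4(9.4) = 41 − 70.077 + 105.3 − 13.16 = 63.063.
∂Q_d/∂P = −4.97, so E_p = (−4.97)·(14.1/63.063) ≈ -1.11.
|E_p| > 1: demand is elastic.

-1.11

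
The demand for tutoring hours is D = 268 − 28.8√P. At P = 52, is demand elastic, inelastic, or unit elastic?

elastic

At P = 52, D = 60.3202.
dD/dP = −28.8/(2√P) = −28.8/(2·7.2111).
Point elasticity E = (dD/dP)·(P/D) = -1.9969 × 52/60.3202 ≈ -1.721.
|E| ≈ 1.721 > 1, so demand is elastic.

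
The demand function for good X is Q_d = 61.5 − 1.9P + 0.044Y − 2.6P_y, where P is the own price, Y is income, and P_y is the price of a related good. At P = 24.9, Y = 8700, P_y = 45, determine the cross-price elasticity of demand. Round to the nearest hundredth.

At the given point, Q_d = 61.5 − 1.9(24.9) + 0.044(8700) − 2.6(45) = 61.5 − 47.31 + 382.8 − 117 = 279.99.
∂Q_d/∂P_y = −2.6, so E_xy = -2.6·(45/279.99) ≈ -0.42.
E_xy < 0: the goods are complements.

-0.42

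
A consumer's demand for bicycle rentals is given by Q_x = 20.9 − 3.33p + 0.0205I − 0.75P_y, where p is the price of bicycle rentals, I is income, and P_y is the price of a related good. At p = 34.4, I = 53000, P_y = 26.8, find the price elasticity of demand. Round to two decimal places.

-0.12

Substituting, Q_x = 20.9 − 3.33(34.4) + 0.0205(53000) − 0.75(26.8) = 20.9 − 114.552 + 1086.5 − 20.1 = 972.748.
∂Q_x/∂p = −3.33, so E_p = (−3.33)·(34.4/972.748) ≈ -0.12.
|E_p| < 1: demand is inelastic.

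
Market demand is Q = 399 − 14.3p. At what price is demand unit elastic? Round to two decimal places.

For linear demand Q = a − bp, E = −bp/(a − bp). |E| = 1 ⇒ bp = a − bp ⇒ p = a/(2b).
p = 399/(2·14.3) ≈ 13.95.

13.95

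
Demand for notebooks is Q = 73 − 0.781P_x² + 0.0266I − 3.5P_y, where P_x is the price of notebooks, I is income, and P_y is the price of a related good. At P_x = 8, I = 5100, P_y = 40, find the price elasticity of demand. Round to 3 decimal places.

-5.353

Substituting, Q = 73 − 0.781(8)² + 0.0266(5100) − 3.5(40) = 73 − 49.984 + 135.66 − 140 = 18.676.
∂Q/∂P_x = −2·0.781·P_x = -12.496, so E_p = -12.496·(8/18.676) ≈ -5.353.
|E_p| > 1: demand is elastic.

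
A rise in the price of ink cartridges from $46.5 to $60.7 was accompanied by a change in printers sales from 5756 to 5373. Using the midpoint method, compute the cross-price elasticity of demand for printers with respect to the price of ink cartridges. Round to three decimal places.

%ΔQ_x = (5373 − 5756)/[(5756+5373)/2] = -383/5564.5 ≈ -0.0688.
%ΔP_y = (60.7 − 46.5)/[(46.5+60.7)/2] ≈ 0.2649.
E_xy = -0.0688/0.2649 ≈ -0.260.
E_xy < 0, so printers and ink cartridges are complements.

-0.260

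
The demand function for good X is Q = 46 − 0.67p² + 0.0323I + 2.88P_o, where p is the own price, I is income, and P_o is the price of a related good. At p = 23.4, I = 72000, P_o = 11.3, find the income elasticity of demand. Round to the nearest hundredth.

1.14

At the given point, Q = 46 − 0.67(23.4)² + 0.0323(72000) + 2.88(11.3) = 46 − 366.8652 + 2325.6 + 32.544 = 2037.2788.
∂Q/∂I = +0.0323, so E_I = 0.0323·(72000/2037.2788) ≈ 1.14.
E_I > 1: normal good (luxury).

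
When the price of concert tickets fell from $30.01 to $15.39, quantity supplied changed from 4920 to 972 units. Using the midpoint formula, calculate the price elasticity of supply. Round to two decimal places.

2.08

%Δq = (972 − 4920)/[(4920 + 972)/2] = -3948/2946 ≈ -1.3401.
%Δp = (15.39 − 30.01)/[(30.01 + 15.39)/2] = -14.62/22.7 ≈ -0.6441.
Arc elasticity E = %Δq/%Δp ≈ -1.3401/-0.6441 ≈ 2.08.
|E| > 1: supply is elastic over this range.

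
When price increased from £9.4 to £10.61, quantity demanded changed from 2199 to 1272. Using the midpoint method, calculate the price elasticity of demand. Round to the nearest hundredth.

-4.42

%Δq = (1272 − 2199)/[(2199 + 1272)/2] = -927/1735.5 ≈ -0.5341.
%Δp = (10.61 − 9.4)/[(9.4 + 10.61)/2] = 1.21/10.005 ≈ 0.1209.
Arc elasticity E = %Δq/%Δp ≈ -0.5341/0.1209 ≈ -4.42.
|E| > 1: demand is elastic over this range.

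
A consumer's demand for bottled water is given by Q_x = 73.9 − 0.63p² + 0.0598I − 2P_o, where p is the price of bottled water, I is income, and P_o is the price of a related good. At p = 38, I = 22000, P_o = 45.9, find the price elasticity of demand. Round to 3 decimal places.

Q_x = 73.9 − 0.63(38)² + 0.0598(22000) − 2(45.9) = 73.9 − 909.72 + 1315.6 − 91.8 = 387.98.
∂Q_x/∂p = −2·0.63·p = -47.88, so E_p = -47.88·(38/387.98) ≈ -4.690.
|E_p| > 1: demand is elastic.

-4.690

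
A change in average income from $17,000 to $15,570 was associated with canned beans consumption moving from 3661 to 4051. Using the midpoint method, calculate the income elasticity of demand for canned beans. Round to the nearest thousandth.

%ΔQ = (4051 − 3661)/[(3661+4051)/2] = 390/3856 ≈ 0.1011.
%ΔI = (15,570 − 17,000)/[(17,000+15,570)/2] = -1430/16285 ≈ -0.0878.
E_I = %ΔQ/%ΔI ≈ -1.152.
E_I < 0: inferior good.

-1.152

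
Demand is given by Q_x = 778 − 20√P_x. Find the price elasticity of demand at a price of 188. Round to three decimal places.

-0.272

At P_x = 188, Q_x = 503.7738.
dQ_x/dP_x = −20/(2√P_x) = −20/(2·13.7113).
Point elasticity E = (dQ_x/dP_x)·(P_x/Q_x) = -0.7293 × 188/503.7738 ≈ -0.272.
|E| < 1, so demand is inelastic at this price.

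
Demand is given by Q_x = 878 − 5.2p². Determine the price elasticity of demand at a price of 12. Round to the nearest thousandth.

-11.591

At p = 12, Q_x = 129.2.
dQ_x/dp = −2·5.2·p = −124.8.
Point elasticity E = (dQ_x/dp)·(p/Q_x) = -124.8 × 12/129.2 ≈ -11.591.
|E| > 1, so demand is elastic at this price.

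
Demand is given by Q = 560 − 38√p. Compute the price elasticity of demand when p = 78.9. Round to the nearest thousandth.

At p = 78.9, Q = 222.4624.
dQ/dp = −38/(2√p) = −38/(2·8.8826).
Point elasticity E = (dQ/dp)·(p/Q) = -2.139 × 78.9/222.4624 ≈ -0.759.
|E| < 1, so demand is inelastic at this price.

-0.759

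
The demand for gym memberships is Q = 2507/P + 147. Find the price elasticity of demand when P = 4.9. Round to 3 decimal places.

At P = 4.9, Q = 658.6327.
dQ/dP = −2507/P² = −104.4148.
Point elasticity E = (dQ/dP)·(P/Q) = -104.4148 × 4.9/658.6327 ≈ -0.777.
|E| < 1, so demand is inelastic at this price.

-0.777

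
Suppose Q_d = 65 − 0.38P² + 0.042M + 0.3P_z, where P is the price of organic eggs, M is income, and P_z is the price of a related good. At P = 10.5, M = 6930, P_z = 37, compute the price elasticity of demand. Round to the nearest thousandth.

Substituting, Q_d = 65 − 0.38(10.5)² + 0.042(6930) + 0.3(37) = 65 − 41.895 + 291.06 + 11.1 = 325.265.
∂Q_d/∂P = −2·0.38·P = -7.98, so E_p = -7.98·(10.5/325.265) ≈ -0.258.
|E_p| < 1: demand is inelastic.

-0.258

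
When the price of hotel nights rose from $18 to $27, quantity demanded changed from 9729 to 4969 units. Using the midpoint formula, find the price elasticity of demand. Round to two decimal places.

%ΔQ = (4969 − 9729)/[(9729 + 4969)/2] = -4760/7349 ≈ -0.6477.
%Δp = (27 − 18)/[(18 + 27)/2] = 9/22.5 ≈ 0.4000.
Arc elasticity E = %ΔQ/%Δp ≈ -0.6477/0.4000 ≈ -1.62.
|E| > 1: demand is elastic over this range.

-1.62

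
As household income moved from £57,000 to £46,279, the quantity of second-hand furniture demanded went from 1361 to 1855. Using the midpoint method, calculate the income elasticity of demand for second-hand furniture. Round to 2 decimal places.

%ΔQ = (1855 − 1361)/[(1361+1855)/2] = 494/1608 ≈ 0.3072.
%ΔM = (46,279 − 57,000)/[(57,000+46,279)/2] = -10721/51639.5 ≈ -0.2076.
E_I = %ΔQ/%ΔM ≈ -1.48.
E_I < 0: inferior good.

-1.48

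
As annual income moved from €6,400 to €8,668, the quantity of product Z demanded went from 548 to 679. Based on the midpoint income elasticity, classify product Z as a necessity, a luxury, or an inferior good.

%ΔQ = (679 − 548)/[(548+679)/2] = 131/613.5 ≈ 0.2135.
%ΔI = (8,668 − 6,400)/[(6,400+8,668)/2] = 2268/7534 ≈ 0.3010.
E_I = %ΔQ/%ΔI ≈ 0.709.
E_I ∈ (0,1): normal good (necessity).

necessity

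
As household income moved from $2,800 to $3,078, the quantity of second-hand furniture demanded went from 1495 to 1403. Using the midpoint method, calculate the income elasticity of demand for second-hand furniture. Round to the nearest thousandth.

%ΔQ = (1403 − 1495)/[(1495+1403)/2] = -92/1449 ≈ -0.0635.
%ΔM = (3,078 − 2,800)/[(2,800+3,078)/2] = 278/2939 ≈ 0.0946.
E_I = %ΔQ/%ΔM ≈ -0.671.
E_I < 0: inferior good.

-0.671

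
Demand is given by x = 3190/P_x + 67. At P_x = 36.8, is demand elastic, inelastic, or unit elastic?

At P_x = 36.8, x = 153.6848.
dx/dP_x = −3190/P_x² = −2.3556.
Point elasticity E = (dx/dP_x)·(P_x/x) = -2.3556 × 36.8/153.6848 ≈ -0.564.
|E| ≈ 0.564 < 1, so demand is inelastic.

inelastic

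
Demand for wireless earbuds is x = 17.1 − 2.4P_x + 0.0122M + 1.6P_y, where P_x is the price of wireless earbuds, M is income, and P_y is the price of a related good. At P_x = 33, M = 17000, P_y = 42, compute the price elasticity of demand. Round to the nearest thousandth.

At the given point, x = 17.1 − 2.4(33) + 0.0122(17000) + 1.6(42) = 17.1 − 79.2 + 207.4 + 67.2 = 212.5.
∂x/∂P_x = −2.4, so E_p = (−2.4)·(33/212.5) ≈ -0.373.
|E_p| < 1: demand is inelastic.

-0.373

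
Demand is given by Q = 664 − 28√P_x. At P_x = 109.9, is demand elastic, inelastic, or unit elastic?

At P_x = 109.9, Q = 370.467.
dQ/dP_x = −28/(2√P_x) = −28/(2·10.4833).
Point elasticity E = (dQ/dP_x)·(P_x/Q) = -1.3355 × 109.9/370.467 ≈ -0.396.
|E| ≈ 0.396 < 1, so demand is inelastic.

inelastic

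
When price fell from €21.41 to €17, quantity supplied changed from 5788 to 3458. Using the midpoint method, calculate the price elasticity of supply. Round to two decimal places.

%ΔQ = (3458 − 5788)/[(5788 + 3458)/2] = -2330/4623 ≈ -0.5040.
%Δp = (17 − 21.41)/[(21.41 + 17)/2] = -4.41/19.205 ≈ -0.2296.
Arc elasticity E = %ΔQ/%Δp ≈ -0.5040/-0.2296 ≈ 2.19.
|E| > 1: supply is elastic over this range.

2.19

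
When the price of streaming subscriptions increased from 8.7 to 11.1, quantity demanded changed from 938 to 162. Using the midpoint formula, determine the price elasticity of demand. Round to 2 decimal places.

-5.82

%Δq = (162 − 938)/[(938 + 162)/2] = -776/550 ≈ -1.4109.
%Δp = (11.1 − 8.7)/[(8.7 + 11.1)/2] = 2.4/9.9 ≈ 0.2424.
Arc elasticity E = %Δq/%Δp ≈ -1.4109/0.2424 ≈ -5.82.
|E| > 1: demand is elastic over this range.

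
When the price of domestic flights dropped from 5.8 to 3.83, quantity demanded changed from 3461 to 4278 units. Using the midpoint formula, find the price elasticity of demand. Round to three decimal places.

%ΔQ = (4278 − 3461)/[(3461 + 4278)/2] = 817/3869.5 ≈ 0.2111.
%Δp = (3.83 − 5.8)/[(5.8 + 3.83)/2] = -1.97/4.815 ≈ -0.4091.
Arc elasticity E = %ΔQ/%Δp ≈ 0.2111/-0.4091 ≈ -0.516.
|E| < 1: demand is inelastic over this range.

-0.516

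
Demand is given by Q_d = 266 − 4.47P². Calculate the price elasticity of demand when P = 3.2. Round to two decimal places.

-0.42

At P = 3.2, Q_d = 220.2272.
dQ_d/dP = −2·4.47·P = −28.608.
Point elasticity E = (dQ_d/dP)·(P/Q_d) = -28.608 × 3.2/220.2272 ≈ -0.42.
|E| < 1, so demand is inelastic at this price.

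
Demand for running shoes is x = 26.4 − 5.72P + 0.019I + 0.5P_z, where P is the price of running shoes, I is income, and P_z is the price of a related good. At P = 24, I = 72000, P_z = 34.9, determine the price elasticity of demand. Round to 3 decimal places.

-0.108

Substituting, x = 26.4 − 5.72(24) + 0.019(72000) + 0.5(34.9) = 26.4 − 137.28 + 1368 + 17.45 = 1274.57.
∂x/∂P = −5.72, so E_p = (−5.72)·(24/1274.57) ≈ -0.108.
|E_p| < 1: demand is inelastic.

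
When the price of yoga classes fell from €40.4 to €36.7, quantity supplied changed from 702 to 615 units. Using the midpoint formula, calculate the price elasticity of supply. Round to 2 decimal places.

1.38

%ΔQ = (615 − 702)/[(702 + 615)/2] = -87/658.5 ≈ -0.1321.
%ΔP = (36.7 − 40.4)/[(40.4 + 36.7)/2] = -3.7/38.55 ≈ -0.0960.
Arc elasticity E = %ΔQ/%ΔP ≈ -0.1321/-0.0960 ≈ 1.38.
|E| > 1: supply is elastic over this range.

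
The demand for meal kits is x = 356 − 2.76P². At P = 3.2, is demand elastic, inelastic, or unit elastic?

At P = 3.2, x = 327.7376.
dx/dP = −2·2.76·P = −17.664.
Point elasticity E = (dx/dP)·(P/x) = -17.664 × 3.2/327.7376 ≈ -0.172.
|E| ≈ 0.172 < 1, so demand is inelastic.

inelastic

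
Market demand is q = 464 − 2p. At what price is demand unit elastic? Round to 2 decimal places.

For linear demand q = a − bp, E = −bp/(a − bp). |E| = 1 ⇒ bp = a − bp ⇒ p = a/(2b).
p = 464/(2·2) = 116.00.

116.00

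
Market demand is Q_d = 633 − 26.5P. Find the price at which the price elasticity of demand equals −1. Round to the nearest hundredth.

For linear demand Q_d = a − bP, E = −bP/(a − bP). |E| = 1 ⇒ bP = a − bP ⇒ P = a/(2b).
P = 633/(2·26.5) ≈ 11.94.

11.94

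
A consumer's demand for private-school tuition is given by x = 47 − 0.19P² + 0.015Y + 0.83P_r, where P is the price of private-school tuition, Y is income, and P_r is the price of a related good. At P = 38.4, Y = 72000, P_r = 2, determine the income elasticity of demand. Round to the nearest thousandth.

1.273

x = 47 − 0.19(38.4)² + 0.015(72000) + 0.83(2) = 47 − 280.1664 + 1080 + 1.66 = 848.4936.
∂x/∂Y = +0.015, so E_I = 0.015·(72000/848.4936) ≈ 1.273.
E_I > 1: normal good (luxury).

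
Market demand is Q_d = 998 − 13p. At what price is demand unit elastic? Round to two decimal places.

For linear demand Q_d = a − bp, E = −bp/(a − bp). |E| = 1 ⇒ bp = a − bp ⇒ p = a/(2b).
p = 998/(2·13) ≈ 38.38.

38.38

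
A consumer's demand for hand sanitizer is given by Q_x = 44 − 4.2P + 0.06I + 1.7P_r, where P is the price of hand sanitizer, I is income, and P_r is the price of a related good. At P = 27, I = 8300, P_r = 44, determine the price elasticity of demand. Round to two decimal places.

-0.23

Substituting, Q_x = 44 − 4.2(27) + 0.06(8300) + 1.7(44) = 44 − 113.4 + 498 + 74.8 = 503.4.
∂Q_x/∂P = −4.2, so E_p = (−4.2)·(27/503.4) ≈ -0.23.
|E_p| < 1: demand is inelastic.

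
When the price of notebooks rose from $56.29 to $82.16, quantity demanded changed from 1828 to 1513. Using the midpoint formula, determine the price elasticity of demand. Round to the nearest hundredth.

-0.50

%Δq = (1513 − 1828)/[(1828 + 1513)/2] = -315/1670.5 ≈ -0.1886.
%ΔP = (82.16 − 56.29)/[(56.29 + 82.16)/2] = 25.87/69.225 ≈ 0.3737.
Arc elasticity E = %Δq/%ΔP ≈ -0.1886/0.3737 ≈ -0.50.
|E| < 1: demand is inelastic over this range.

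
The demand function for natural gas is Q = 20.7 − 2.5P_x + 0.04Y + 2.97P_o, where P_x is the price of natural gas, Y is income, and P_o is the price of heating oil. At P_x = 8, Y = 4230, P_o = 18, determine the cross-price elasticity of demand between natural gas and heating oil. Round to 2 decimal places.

0.24

Substituting, Q = 20.7 − 2.5(8) + 0.04(4230) + 2.97(18) = 20.7 − 20 + 169.2 + 53.46 = 223.36.
∂Q/∂P_o = +2.97, so E_xy = 2.97·(18/223.36) ≈ 0.24.
E_xy > 0: the goods are substitutes.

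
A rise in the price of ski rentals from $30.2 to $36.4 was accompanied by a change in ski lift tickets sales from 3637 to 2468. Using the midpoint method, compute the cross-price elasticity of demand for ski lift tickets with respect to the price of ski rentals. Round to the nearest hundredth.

%ΔQ_x = (2468 − 3637)/[(3637+2468)/2] = -1169/3052.5 ≈ -0.3830.
%ΔP_y = (36.4 − 30.2)/[(30.2+36.4)/2] ≈ 0.1862.
E_xy = -0.3830/0.1862 ≈ -2.06.
E_xy < 0, so ski lift tickets and ski rentals are complements.

-2.06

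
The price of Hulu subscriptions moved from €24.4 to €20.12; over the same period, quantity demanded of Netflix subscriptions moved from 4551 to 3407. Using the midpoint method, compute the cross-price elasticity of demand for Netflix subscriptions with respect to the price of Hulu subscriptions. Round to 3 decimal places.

%ΔQ_x = (3407 − 4551)/[(4551+3407)/2] = -1144/3979 ≈ -0.2875.
%ΔP_y = (20.12 − 24.4)/[(24.4+20.12)/2] ≈ -0.1923.
E_xy = -0.2875/-0.1923 ≈ 1.495.
E_xy > 0, so Netflix subscriptions and Hulu subscriptions are substitutes.

1.495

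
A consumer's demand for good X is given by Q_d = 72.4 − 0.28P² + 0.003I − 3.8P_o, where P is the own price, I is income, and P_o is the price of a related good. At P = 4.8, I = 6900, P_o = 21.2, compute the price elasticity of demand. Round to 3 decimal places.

Q_d = 72.4 − 0.28(4.8)² + 0.003(6900) − 3.8(21.2) = 72.4 − 6.4512 + 20.7 − 80.56 = 6.0888.
∂Q_d/∂P = −2·0.28·P = -2.688, so E_p = -2.688·(4.8/6.0888) ≈ -2.119.
|E_p| > 1: demand is elastic.

-2.119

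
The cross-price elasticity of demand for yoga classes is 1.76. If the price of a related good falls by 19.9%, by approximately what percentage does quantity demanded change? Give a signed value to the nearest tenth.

%ΔQ ≈ E × %ΔP_y = (1.76) × (-19.9%) ≈ -35.0%.

-35.0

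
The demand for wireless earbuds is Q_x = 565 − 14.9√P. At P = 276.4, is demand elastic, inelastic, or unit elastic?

At P = 276.4, Q_x = 317.2833.
dQ_x/dP = −14.9/(2√P) = −14.9/(2·16.6253).
Point elasticity E = (dQ_x/dP)·(P/Q_x) = -0.4481 × 276.4/317.2833 ≈ -0.390.
|E| ≈ 0.390 < 1, so demand is inelastic.

inelastic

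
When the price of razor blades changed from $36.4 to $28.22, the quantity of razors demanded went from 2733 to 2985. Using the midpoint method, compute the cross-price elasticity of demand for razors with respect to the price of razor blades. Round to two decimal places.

-0.35

%ΔQ_x = (2985 − 2733)/[(2733+2985)/2] = 252/2859 ≈ 0.0881.
%ΔP_y = (28.22 − 36.4)/[(36.4+28.22)/2] ≈ -0.2532.
E_xy = 0.0881/-0.2532 ≈ -0.35.
E_xy < 0, so razors and razor blades are complements.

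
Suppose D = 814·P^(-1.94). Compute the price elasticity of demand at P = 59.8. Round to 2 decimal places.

For a Cobb–Douglas (constant-elasticity) form D = A·P^α·…, the elasticity with respect to P equals the exponent α at every point.
Here the exponent on P is -1.94, so the price elasticity of demand is -1.94.

-1.94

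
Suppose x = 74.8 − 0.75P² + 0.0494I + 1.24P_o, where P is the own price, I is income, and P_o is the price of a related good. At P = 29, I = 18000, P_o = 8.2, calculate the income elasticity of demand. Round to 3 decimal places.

2.589

Evaluating quantity at (P, I, P_o) gives x = 74.8 − 0.75(29)² + 0.0494(18000) + 1.24(8.2) = 74.8 − 630.75 + 889.2 + 10.168 = 343.418.
∂x/∂I = +0.0494, so E_I = 0.0494·(18000/343.418) ≈ 2.589.
E_I > 1: normal good (luxury).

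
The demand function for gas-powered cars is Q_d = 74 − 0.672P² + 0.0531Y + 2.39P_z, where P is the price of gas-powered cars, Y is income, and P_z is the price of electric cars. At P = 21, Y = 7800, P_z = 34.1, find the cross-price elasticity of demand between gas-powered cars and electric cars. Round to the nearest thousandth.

0.298

Evaluating quantity at (P, Y, P_z) gives Q_d = 74 − 0.672(21)² + 0.0531(7800) + 2.39(34.1) = 74 − 296.352 + 414.18 + 81.499 = 273.327.
∂Q_d/∂P_z = +2.39, so E_xy = 2.39·(34.1/273.327) ≈ 0.298.
E_xy > 0: the goods are substitutes.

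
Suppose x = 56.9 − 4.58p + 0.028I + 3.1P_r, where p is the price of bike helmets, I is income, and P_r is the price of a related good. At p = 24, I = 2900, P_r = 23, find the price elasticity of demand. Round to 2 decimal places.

-1.10

First evaluate x: 56.9 − 4.58(24) + 0.028(2900) + 3.1(23) = 56.9 − 109.92 + 81.2 + 71.3 = 99.48.
∂x/∂p = −4.58, so E_p = (−4.58)·(24/99.48) ≈ -1.10.
|E_p| > 1: demand is elastic.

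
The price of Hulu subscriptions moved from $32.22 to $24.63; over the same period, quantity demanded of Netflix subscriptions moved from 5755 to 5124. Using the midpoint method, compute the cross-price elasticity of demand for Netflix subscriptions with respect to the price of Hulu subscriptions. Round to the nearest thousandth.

%ΔQ_x = (5124 − 5755)/[(5755+5124)/2] = -631/5439.5 ≈ -0.1160.
%ΔP_y = (24.63 − 32.22)/[(32.22+24.63)/2] ≈ -0.2670.
E_xy = -0.1160/-0.2670 ≈ 0.434.
E_xy > 0, so Netflix subscriptions and Hulu subscriptions are substitutes.

0.434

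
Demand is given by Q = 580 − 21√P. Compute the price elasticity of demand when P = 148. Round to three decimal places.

At P = 148, Q = 324.524.
dQ/dP = −21/(2√P) = −21/(2·12.1655).
Point elasticity E = (dQ/dP)·(P/Q) = -0.8631 × 148/324.524 ≈ -0.394.
|E| < 1, so demand is inelastic at this price.

-0.394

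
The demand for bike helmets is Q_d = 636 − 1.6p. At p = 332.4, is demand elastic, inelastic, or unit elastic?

At p = 332.4, Q_d = 104.16.
dQ_d/dp = −1.6.
Point elasticity E = (dQ_d/dp)·(p/Q_d) = -1.6 × 332.4/104.16 ≈ -5.106.
|E| ≈ 5.106 > 1, so demand is elastic.

elastic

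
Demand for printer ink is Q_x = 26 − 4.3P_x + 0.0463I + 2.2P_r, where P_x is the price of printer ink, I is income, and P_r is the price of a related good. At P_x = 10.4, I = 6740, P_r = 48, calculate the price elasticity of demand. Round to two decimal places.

-0.11

First evaluate Q_x: 26 − 4.3(10.4) + 0.0463(6740) + 2.2(48) = 26 − 44.72 + 312.062 + 105.6 = 398.942.
∂Q_x/∂P_x = −4.3, so E_p = (−4.3)·(10.4/398.942) ≈ -0.11.
|E_p| < 1: demand is inelastic.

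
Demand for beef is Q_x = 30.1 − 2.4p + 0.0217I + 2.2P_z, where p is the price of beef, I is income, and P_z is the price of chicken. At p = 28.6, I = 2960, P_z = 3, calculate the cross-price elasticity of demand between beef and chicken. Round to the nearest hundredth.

0.20

Evaluating quantity at (p, I, P_z) gives Q_x = 30.1 − 2.4(28.6) + 0.0217(2960) + 2.2(3) = 30.1 − 68.64 + 64.232 + 6.6 = 32.292.
∂Q_x/∂P_z = +2.2, so E_xy = 2.2·(3/32.292) ≈ 0.20.
E_xy > 0: the goods are substitutes.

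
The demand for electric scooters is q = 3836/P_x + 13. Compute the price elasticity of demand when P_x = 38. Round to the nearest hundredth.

At P_x = 38, q = 113.9474.
dq/dP_x = −3836/P_x² = −2.6565.
Point elasticity E = (dq/dP_x)·(P_x/q) = -2.6565 × 38/113.9474 ≈ -0.89.
|E| < 1, so demand is inelastic at this price.

-0.89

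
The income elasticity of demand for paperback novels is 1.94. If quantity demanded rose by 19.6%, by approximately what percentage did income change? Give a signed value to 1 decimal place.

10.1

%ΔQ ≈ E × %ΔI ⇒ %ΔI = %ΔQ / E = (19.6%)/(1.94) ≈ 10.1%.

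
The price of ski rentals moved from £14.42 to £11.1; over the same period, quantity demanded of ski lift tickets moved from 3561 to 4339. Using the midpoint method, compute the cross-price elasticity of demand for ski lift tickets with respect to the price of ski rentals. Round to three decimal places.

-0.757

%ΔQ_x = (4339 − 3561)/[(3561+4339)/2] = 778/3950 ≈ 0.1970.
%ΔP_y = (11.1 − 14.42)/[(14.42+11.1)/2] ≈ -0.2602.
E_xy = 0.1970/-0.2602 ≈ -0.757.
E_xy < 0, so ski lift tickets and ski rentals are complements.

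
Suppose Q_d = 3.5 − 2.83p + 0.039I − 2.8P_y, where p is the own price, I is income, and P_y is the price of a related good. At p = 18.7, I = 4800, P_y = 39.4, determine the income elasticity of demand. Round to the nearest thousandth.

Evaluating quantity at (p, I, P_y) gives Q_d = 3.5 − 2.83(18.7) + 0.039(4800) − 2.8(39.4) = 3.5 − 52.921 + 187.2 − 110.32 = 27.459.
∂Q_d/∂I = +0.039, so E_I = 0.039·(4800/27.459) ≈ 6.817.
E_I > 1: normal good (luxury).

6.817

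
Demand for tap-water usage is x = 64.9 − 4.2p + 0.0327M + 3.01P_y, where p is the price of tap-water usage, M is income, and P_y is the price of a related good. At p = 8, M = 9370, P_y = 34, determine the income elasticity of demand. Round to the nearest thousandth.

Substituting, x = 64.9 − 4.2(8) + 0.0327(9370) + 3.01(34) = 64.9 − 33.6 + 306.399 + 102.34 = 440.039.
∂x/∂M = +0.0327, so E_I = 0.0327·(9370/440.039) ≈ 0.696.
E_I ∈ (0,1): normal good (necessity).

0.696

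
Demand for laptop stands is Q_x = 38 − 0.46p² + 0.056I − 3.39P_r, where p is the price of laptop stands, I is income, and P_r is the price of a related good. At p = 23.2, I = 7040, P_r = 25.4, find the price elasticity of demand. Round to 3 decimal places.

Evaluating quantity at (p, I, P_r) gives Q_x = 38 − 0.46(23.2)² + 0.056(7040) − 3.39(25.4) = 38 − 247.5904 + 394.24 − 86.106 = 98.5436.
∂Q_x/∂p = −2·0.46·p = -21.344, so E_p = -21.344·(23.2/98.5436) ≈ -5.025.
|E_p| > 1: demand is elastic.

-5.025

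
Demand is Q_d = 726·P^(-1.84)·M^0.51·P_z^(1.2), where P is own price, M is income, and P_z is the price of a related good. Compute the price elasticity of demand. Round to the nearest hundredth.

For a Cobb–Douglas (constant-elasticity) form Q_d = A·P^α·…, the elasticity with respect to P equals the exponent α at every point.
Here the exponent on P is -1.84, so the price elasticity of demand is -1.84.

-1.84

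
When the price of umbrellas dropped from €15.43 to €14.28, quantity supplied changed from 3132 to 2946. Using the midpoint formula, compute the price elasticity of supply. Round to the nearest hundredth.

0.79

%ΔQ = (2946 − 3132)/[(3132 + 2946)/2] = -186/3039 ≈ -0.0612.
%ΔP = (14.28 − 15.43)/[(15.43 + 14.28)/2] = -1.15/14.855 ≈ -0.0774.
Arc elasticity E = %ΔQ/%ΔP ≈ -0.0612/-0.0774 ≈ 0.79.
|E| < 1: supply is inelastic over this range.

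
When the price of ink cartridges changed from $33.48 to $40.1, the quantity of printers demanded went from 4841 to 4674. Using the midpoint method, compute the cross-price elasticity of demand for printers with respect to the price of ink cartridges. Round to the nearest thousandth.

-0.195

%ΔQ_x = (4674 − 4841)/[(4841+4674)/2] = -167/4757.5 ≈ -0.0351.
%ΔP_y = (40.1 − 33.48)/[(33.48+40.1)/2] ≈ 0.1799.
E_xy = -0.0351/0.1799 ≈ -0.195.
E_xy < 0, so printers and ink cartridges are complements.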